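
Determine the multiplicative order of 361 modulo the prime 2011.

1005

The order of 361 must divide p − 1 = 2010 = 2 · 3 · 5 · 67.
Divisors: 1, 2, 3, 5, 6, 10, 15, 30, 67, 134, 201, 335, 402, 670, 1005, 2010.
Check each in increasing order: 361^1 ≡ 361;  361^2 ≡ 1617;  361^3 ≡ 547;  361^5 ≡ 1670;  361^6 ≡ 1581;  361^10 ≡ 1654;  361^15 ≡ 1077;  361^30 ≡ 1593;  361^67 ≡ 755;  361^134 ≡ 912;  361^201 ≡ 798;  361^335 ≡ 1805;  361^402 ≡ 1328;  361^670 ≡ 205;  361^1005 ≡ 1.
Smallest exponent giving 1 is 1005.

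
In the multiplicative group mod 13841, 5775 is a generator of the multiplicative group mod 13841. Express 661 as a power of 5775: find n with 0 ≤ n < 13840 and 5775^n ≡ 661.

Baby-step giant-step with m = ceil(sqrt(13840)) = 118.
Baby table (5775^j mod 13841 for j=0..117):
  0:1  1:5775  2:7656  3:5246  4:11542  5:10635  6:4608  7:8798
  8:11980  9:7182  10:8414  11:8940  12:1570  13:895  14:5932  15:825
  16:3071  17:4704  18:9558  19:13383  20:12522  21:9166  22:5666  23:1026
  24:1202  25:7209  26:12088  27:8037  28:4802  29:8027  30:2416  31:672
  32:5320  33:9821  34:9698  35:5264  36:4764  37:10033  38:2149  39:8939
  40:9636  41:7080  42:686  43:3124  44:6277  45:96  46:760  47:1403
  48:5340  49:752  50:10567  51:13297  52:307  53:1277  54:11263  55:4966
  56:98  57:12310  58:2874  59:1991  60:9995  61:4155  62:8672  63:4062
  64:11396  65:11786  66:7953  67:4137  68:1609  69:4664  70:14  71:11645
  72:10297  73:4239  74:9337  75:10480  76:9148  77:12444  78:1628  79:3661
  80:7068  81:591  82:8139  83:12530  84:2  85:11550  86:1471  87:10492
  88:9243  89:7429  90:9216  91:3755  92:10119  93:523  94:2987  95:4039
  96:3140  97:1790  98:11864  99:1650  100:6142  101:9408  102:5275  103:12925
  104:11203  105:4491  106:11332  107:2052  108:2404  109:577  110:10335  111:2233
  112:9604  113:2213  114:4832  115:1344  116:10640  117:5801
Giant step factor: 5775^(-118) ≡ 6102 (mod 13841).
Scan 661·6102^i mod 13841 for i = 0, 1, …:
  i=0: 661   i=1: 5691   i=2: 13254   i=3: 2945
  i=4: 4772   i=5: 11121   i=6: 11760   i=7: 7776
  i=8: 2204   i=9: 9197     …   i=110: 2407
  i=111: 2213
Match at i=111, j=113: n = 111·118 + 113 = 13211.

13211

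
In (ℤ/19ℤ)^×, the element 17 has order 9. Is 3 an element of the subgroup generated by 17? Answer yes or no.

no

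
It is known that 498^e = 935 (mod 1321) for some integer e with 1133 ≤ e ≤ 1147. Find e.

1135

Compute 498^1133 mod 1321 = 1253, then multiply by 498 repeatedly:
  498^1133=1253  498^1134=482  498^1135=935
Found 935 at exponent 1135.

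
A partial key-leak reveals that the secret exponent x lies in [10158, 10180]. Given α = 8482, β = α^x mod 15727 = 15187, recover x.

10171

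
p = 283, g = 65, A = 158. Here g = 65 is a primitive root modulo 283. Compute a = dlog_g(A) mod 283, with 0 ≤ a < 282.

66

Baby-step giant-step with m = ceil(sqrt(282)) = 17.
Baby table (65^j mod 283 for j=0..16):
  0:1  1:65  2:263  3:115  4:117  5:247  6:207  7:154
  8:105  9:33  10:164  11:189  12:116  13:182  14:227  15:39
  16:271
Giant step factor: 65^(-17) ≡ 242 (mod 283).
Scan 158·242^i mod 283 for i = 0, 1, …:
  i=0: 158   i=1: 31   i=2: 144   i=3: 39
Match at i=3, j=15: a = 3·17 + 15 = 66.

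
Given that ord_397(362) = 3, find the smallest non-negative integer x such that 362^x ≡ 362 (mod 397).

1

Successive powers of 362 modulo 397:
  362^0=1  362^1=362
So 362^1 ≡ 362 (mod 397), giving x = 1.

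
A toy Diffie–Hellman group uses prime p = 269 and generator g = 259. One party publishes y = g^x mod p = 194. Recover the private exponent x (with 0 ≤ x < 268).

141

Baby-step giant-step with m = ceil(sqrt(268)) = 17.
Baby table (259^j mod 269 for j=0..16):
  0:1  1:259  2:100  3:76  4:47  5:68  6:127  7:75
  8:57  9:237  10:51  11:28  12:258  13:110  14:245  15:240
  16:21
Giant step factor: 259^(-17) ≡ 114 (mod 269).
Scan 194·114^i mod 269 for i = 0, 1, …:
  i=0: 194   i=1: 58   i=2: 156   i=3: 30
  i=4: 192   i=5: 99   i=6: 257   i=7: 246
  i=8: 68
Match at i=8, j=5: x = 8·17 + 5 = 141.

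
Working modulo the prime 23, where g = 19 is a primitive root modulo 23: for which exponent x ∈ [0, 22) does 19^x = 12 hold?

16

Successive powers of 19 modulo 23:
  19^0=1  19^1=19  19^2=16  19^3=5  19^4=3  19^5=11
  19^6=2  19^7=15  19^8=9  19^9=10  19^10=6  19^11=22
  19^12=4  19^13=7  19^14=18  19^15=20  19^16=12
So 19^16 ≡ 12 (mod 23), giving x = 16.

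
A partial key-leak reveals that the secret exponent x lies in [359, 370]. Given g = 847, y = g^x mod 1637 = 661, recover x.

367

Compute 847^359 mod 1637 = 399, then multiply by 847 repeatedly:
  847^359=399  847^360=731  847^361=371  847^362=1570  847^363=546
  847^364=828  847^365=680  847^366=1373  847^367=661
Found 661 at exponent 367.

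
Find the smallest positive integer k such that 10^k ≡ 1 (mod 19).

The order of 10 must divide p − 1 = 18 = 2 · 3^2.
Divisors: 1, 2, 3, 6, 9, 18.
Check each in increasing order: 10^1 ≡ 10;  10^2 ≡ 5;  10^3 ≡ 12;  10^6 ≡ 11;  10^9 ≡ 18;  10^18 ≡ 1.
Smallest exponent giving 1 is 18.

18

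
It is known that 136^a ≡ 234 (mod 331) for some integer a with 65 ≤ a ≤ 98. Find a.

Compute 136^65 mod 331 = 108, then multiply by 136 repeatedly:
  136^65=108  136^66=124  136^67=314  136^68=5  136^69=18
  136^70=131  136^71=273  136^72=56  136^73=3  136^74=77
  136^75=211  136^76=230  136^77=166  136^78=68  136^79=311
  136^80=259  136^81=138  136^82=232  136^83=107  136^84=319
  136^85=23  136^86=149  136^87=73  136^88=329  136^89=59
  136^90=80  136^91=288  136^92=110  136^93=65  136^94=234
Found 234 at exponent 94.

94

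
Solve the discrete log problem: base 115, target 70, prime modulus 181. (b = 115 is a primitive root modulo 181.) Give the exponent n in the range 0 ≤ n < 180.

Baby-step giant-step with m = ceil(sqrt(180)) = 14.
Baby table (115^j mod 181 for j=0..13):
  0:1  1:115  2:12  3:113  4:144  5:89  6:99  7:163
  8:102  9:146  10:138  11:123  12:27  13:28
Giant step factor: 115^(-14) ≡ 100 (mod 181).
Scan 70·100^i mod 181 for i = 0, 1, …:
  i=0: 70   i=1: 122   i=2: 73   i=3: 60
  i=4: 27
Match at i=4, j=12: n = 4·14 + 12 = 68.

68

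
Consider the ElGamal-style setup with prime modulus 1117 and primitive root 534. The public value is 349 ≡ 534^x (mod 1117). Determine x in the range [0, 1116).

902

Baby-step giant-step with m = ceil(sqrt(1116)) = 34.
Baby table (534^j mod 1117 for j=0..33):
  0:1  1:534  2:321  3:513  4:277  5:474  6:674  7:242
  8:773  9:609  10:159  11:14  12:774  13:26  14:480  15:527
  16:1051  17:500  18:37  19:769  20:707  21:1109  22:196  23:783
  24:364  25:18  26:676  27:193  28:298  29:518  30:713  31:962
  32:1005  33:510
Giant step factor: 534^(-34) ≡ 972 (mod 1117).
Scan 349·972^i mod 1117 for i = 0, 1, …:
  i=0: 349   i=1: 777   i=2: 152   i=3: 300
  i=4: 63   i=5: 918   i=6: 930   i=7: 307
  i=8: 165   i=9: 649     …   i=25: 123
  i=26: 37
Match at i=26, j=18: x = 26·34 + 18 = 902.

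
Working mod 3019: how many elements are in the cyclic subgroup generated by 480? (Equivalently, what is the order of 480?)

The order of 480 must divide p − 1 = 3018 = 2 · 3 · 503.
Divisors: 1, 2, 3, 6, 503, 1006, 1509, 3018.
Check each in increasing order: 480^1 ≡ 480;  480^2 ≡ 956;  480^3 ≡ 3011;  480^6 ≡ 64;  480^503 ≡ 1.
Smallest exponent giving 1 is 503.

503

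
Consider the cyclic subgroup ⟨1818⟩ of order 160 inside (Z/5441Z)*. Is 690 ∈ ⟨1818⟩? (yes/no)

no

690 ∈ ⟨1818⟩ iff 690^160 ≡ 1 (mod 5441), since |⟨1818⟩| = 160.
690^160 mod 5441 = 3891.
Since 3891 ≠ 1, 690 does not lie in the subgroup.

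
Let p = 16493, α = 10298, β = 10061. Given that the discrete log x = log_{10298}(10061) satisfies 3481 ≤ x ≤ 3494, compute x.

Compute 10298^3481 mod 16493 = 10678, then multiply by 10298 repeatedly:
  10298^3481=10678  10298^3482=3213  10298^3483=2516  10298^3484=15758  10298^3485=1257
  10298^3486=14074  10298^3487=10061
Found 10061 at exponent 3487.

3487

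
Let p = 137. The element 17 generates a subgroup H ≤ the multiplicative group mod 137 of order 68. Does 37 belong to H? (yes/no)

37 ∈ ⟨17⟩ iff 37^68 ≡ 1 (mod 137), since |⟨17⟩| = 68.
37^68 mod 137 = 1.
Since 1 = 1, 37 lies in the subgroup.

yes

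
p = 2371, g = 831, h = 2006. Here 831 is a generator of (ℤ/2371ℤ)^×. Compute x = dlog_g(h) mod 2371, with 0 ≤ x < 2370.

Baby-step giant-step with m = ceil(sqrt(2370)) = 49.
Baby table (831^j mod 2371 for j=0..48):
  0:1  1:831  2:600  3:690  4:1979  5:1446  6:1900  7:2185
  8:1920  9:2208  10:2065  11:1782  12:1338  13:2250  14:1402  15:901
  16:1866  17:12  18:488  19:87  20:1167  21:38  22:755  23:1461
  24:139  25:1701  26:415  27:1070  28:45  29:1830  30:919  31:227
  32:1328  33:1053  34:144  35:1114  36:1044  37:2149  38:456  39:1947
  40:935  41:1668  42:1444  43:238  44:985  45:540  46:621  47:1544
  48:353
Giant step factor: 831^(-49) ≡ 165 (mod 2371).
Scan 2006·165^i mod 2371 for i = 0, 1, …:
  i=0: 2006   i=1: 1421   i=2: 2107   i=3: 1489
  i=4: 1472   i=5: 1038   i=6: 558   i=7: 1972
  i=8: 553   i=9: 1147     …   i=18: 2073
  i=19: 621
Match at i=19, j=46: x = 19·49 + 46 = 977.

977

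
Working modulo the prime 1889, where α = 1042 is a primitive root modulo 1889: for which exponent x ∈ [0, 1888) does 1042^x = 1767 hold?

889

Baby-step giant-step with m = ceil(sqrt(1888)) = 44.
Baby table (1042^j mod 1889 for j=0..43):
  0:1  1:1042  2:1478  3:541  4:800  5:551  6:1775  7:219
  8:1518  9:663  10:1361  11:1412  12:1662  13:1480  14:736  15:1867
  16:1633  17:1486  18:1321  19:1290  20:1101  21:619  22:849  23:606
  24:526  25:282  26:1049  27:1216  28:1442  29:809  30:484  31:1854
  32:1310  33:1162  34:1844  35:335  36:1494  37:212  38:1780  39:1651
  40:1352  41:1479  42:1583  43:389
Giant step factor: 1042^(-44) ≡ 365 (mod 1889).
Scan 1767·365^i mod 1889 for i = 0, 1, …:
  i=0: 1767   i=1: 806   i=2: 1395   i=3: 1034
  i=4: 1499   i=5: 1214   i=6: 1084   i=7: 859
  i=8: 1850   i=9: 877     …   i=19: 509
  i=20: 663
Match at i=20, j=9: x = 20·44 + 9 = 889.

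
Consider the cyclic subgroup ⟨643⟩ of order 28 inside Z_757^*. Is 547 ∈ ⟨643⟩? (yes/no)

547 ∈ ⟨643⟩ iff 547^28 ≡ 1 (mod 757), since |⟨643⟩| = 28.
547^28 mod 757 = 505.
Since 505 ≠ 1, 547 does not lie in the subgroup.

no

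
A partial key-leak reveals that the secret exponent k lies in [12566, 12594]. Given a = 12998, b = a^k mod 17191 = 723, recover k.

12579

Compute 12998^12566 mod 17191 = 12248, then multiply by 12998 repeatedly:
  12998^12566=12248  12998^12567=10844  12998^12568=1303  12998^12569=3259  12998^12570=1858
  12998^12571=14120  12998^12572=644  12998^12573=15886  12998^12574=5127  12998^12575=8430
  12998^12576=14897  12998^12577=8973  12998^12578=7310  12998^12579=723
Found 723 at exponent 12579.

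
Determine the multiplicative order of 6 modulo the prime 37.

The order of 6 must divide p − 1 = 36 = 2^2 · 3^2.
Divisors: 1, 2, 3, 4, 6, 9, 12, 18, 36.
Check each in increasing order: 6^1 ≡ 6;  6^2 ≡ 36;  6^3 ≡ 31;  6^4 ≡ 1.
Smallest exponent giving 1 is 4.

4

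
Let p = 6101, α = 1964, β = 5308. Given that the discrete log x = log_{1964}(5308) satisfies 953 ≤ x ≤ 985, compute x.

978

Compute 1964^953 mod 6101 = 2022, then multiply by 1964 repeatedly:
  1964^953=2022  1964^954=5558  1964^955=1223  1964^956=4279  1964^957=2879
  1964^958=4830  1964^959=5166  1964^960=61  1964^961=3885  1964^962=3890
  1964^963=1508  1964^964=2727  1964^965=5251  1964^966=2274  1964^967=204
  1964^968=4091  1964^969=5808  1964^970=4143  1964^971=4219  1964^972=958
  1964^973=2404  1964^974=5383  1964^975=5280  1964^976=4321  1964^977=6054
  1964^978=5308
Found 5308 at exponent 978.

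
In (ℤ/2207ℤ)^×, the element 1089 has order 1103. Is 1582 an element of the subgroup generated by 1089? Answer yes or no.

1582 ∈ ⟨1089⟩ iff 1582^1103 ≡ 1 (mod 2207), since |⟨1089⟩| = 1103.
1582^1103 mod 2207 = 2206.
Since 2206 ≠ 1, 1582 does not lie in the subgroup.

no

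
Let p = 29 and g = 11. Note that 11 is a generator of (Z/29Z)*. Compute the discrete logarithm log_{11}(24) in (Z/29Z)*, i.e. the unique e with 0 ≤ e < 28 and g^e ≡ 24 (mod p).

16

Successive powers of 11 modulo 29:
  11^0=1  11^1=11  11^2=5  11^3=26  11^4=25  11^5=14
  11^6=9  11^7=12  11^8=16  11^9=2  11^10=22  11^11=10
  11^12=23  11^13=21  11^14=28  11^15=18  11^16=24
So 11^16 ≡ 24 (mod 29), giving e = 16.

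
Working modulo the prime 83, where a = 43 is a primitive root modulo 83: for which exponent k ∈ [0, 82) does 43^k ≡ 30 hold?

58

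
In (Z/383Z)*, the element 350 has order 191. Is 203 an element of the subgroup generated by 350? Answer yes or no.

yes

203 ∈ ⟨350⟩ iff 203^191 ≡ 1 (mod 383), since |⟨350⟩| = 191.
203^191 mod 383 = 1.
Since 1 = 1, 203 lies in the subgroup.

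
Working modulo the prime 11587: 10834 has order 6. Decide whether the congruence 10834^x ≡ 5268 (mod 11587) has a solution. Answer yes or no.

no

⟨10834⟩ has order 6; its elements mod 11587 are {1, 753, 754, 10833, 10834, 11586}.
5268 is not in this set.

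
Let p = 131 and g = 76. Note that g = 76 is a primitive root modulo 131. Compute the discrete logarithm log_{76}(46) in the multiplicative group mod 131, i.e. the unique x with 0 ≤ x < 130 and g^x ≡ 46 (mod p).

92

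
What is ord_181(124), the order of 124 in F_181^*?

The order of 124 must divide p − 1 = 180 = 2^2 · 3^2 · 5.
Divisors: 1, 2, 3, 4, 5, 6, 9, 10, 12, 15, 18, 20, 30, 36, 45, 60, 90, 180.
Check each in increasing order: 124^1 ≡ 124;  124^2 ≡ 172;  124^3 ≡ 151;  124^4 ≡ 81;  124^5 ≡ 89;  124^6 ≡ 176;  124^9 ≡ 150;  124^10 ≡ 138;  124^12 ≡ 25;  124^15 ≡ 155;  124^18 ≡ 56;  124^20 ≡ 39;  124^30 ≡ 133;  124^36 ≡ 59;  124^45 ≡ 162;  124^60 ≡ 132;  124^90 ≡ 180;  124^180 ≡ 1.
Smallest exponent giving 1 is 180.

180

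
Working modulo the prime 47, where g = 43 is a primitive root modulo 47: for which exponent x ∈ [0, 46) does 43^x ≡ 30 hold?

Successive powers of 43 modulo 47:
  43^0=1  43^1=43  43^2=16  43^3=30
So 43^3 ≡ 30 (mod 47), giving x = 3.

3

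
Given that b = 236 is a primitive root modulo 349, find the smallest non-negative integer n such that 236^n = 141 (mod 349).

305

Baby-step giant-step with m = ceil(sqrt(348)) = 19.
Baby table (236^j mod 349 for j=0..18):
  0:1  1:236  2:205  3:218  4:145  5:18  6:60  7:200
  8:85  9:167  10:324  11:33  12:110  13:134  14:214  15:248
  16:245  17:235  18:318
Giant step factor: 236^(-19) ≡ 188 (mod 349).
Scan 141·188^i mod 349 for i = 0, 1, …:
  i=0: 141   i=1: 333   i=2: 133   i=3: 225
  i=4: 71   i=5: 86   i=6: 114   i=7: 143
  i=8: 11   i=9: 323     …   i=15: 276
  i=16: 236
Match at i=16, j=1: n = 16·19 + 1 = 305.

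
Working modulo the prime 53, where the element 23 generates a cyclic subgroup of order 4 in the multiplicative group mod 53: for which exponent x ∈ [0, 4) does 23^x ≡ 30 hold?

3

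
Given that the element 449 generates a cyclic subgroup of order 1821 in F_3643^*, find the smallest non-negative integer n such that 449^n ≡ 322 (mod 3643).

Baby-step giant-step with m = ceil(sqrt(1821)) = 43.
Baby table (449^j mod 3643 for j=0..42):
  0:1  1:449  2:1236  3:1228  4:1279  5:2320  6:3425  7:479
  8:134  9:1878  10:1689  11:617  12:165  13:1225  14:3575  15:2255
  16:3384  17:285  18:460  19:2532  20:252  21:215  22:1817  23:3444
  24:1724  25:1760  26:3352  27:489  28:981  29:3309  30:3040  31:2478
  32:1507  33:2688  34:1079  35:3595  36:306  37:2603  38:2987  39:539
  40:1573  41:3178  42:2509
Giant step factor: 449^(-43) ≡ 337 (mod 3643).
Scan 322·337^i mod 3643 for i = 0, 1, …:
  i=0: 322   i=1: 2867   i=2: 784   i=3: 1912
  i=4: 3176   i=5: 2913   i=6: 1714   i=7: 2024
  i=8: 847   i=9: 1285   i=10: 3171   i=11: 1228
Match at i=11, j=3: n = 11·43 + 3 = 476.

476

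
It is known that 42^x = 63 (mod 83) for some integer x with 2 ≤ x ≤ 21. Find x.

Compute 42^2 mod 83 = 21, then multiply by 42 repeatedly:
  42^2=21  42^3=52  42^4=26  42^5=13  42^6=48
  42^7=24  42^8=12  42^9=6  42^10=3  42^11=43
  42^12=63
Found 63 at exponent 12.

12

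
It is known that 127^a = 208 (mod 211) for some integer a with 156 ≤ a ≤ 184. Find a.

Compute 127^156 mod 211 = 13, then multiply by 127 repeatedly:
  127^156=13  127^157=174  127^158=154  127^159=146  127^160=185
  127^161=74  127^162=114  127^163=130  127^164=52  127^165=63
  127^166=194  127^167=162  127^168=107  127^169=85  127^170=34
  127^171=98  127^172=208
Found 208 at exponent 172.

172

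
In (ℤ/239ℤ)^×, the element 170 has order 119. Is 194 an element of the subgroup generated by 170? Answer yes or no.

no

194 ∈ ⟨170⟩ iff 194^119 ≡ 1 (mod 239), since |⟨170⟩| = 119.
194^119 mod 239 = 238.
Since 238 ≠ 1, 194 does not lie in the subgroup.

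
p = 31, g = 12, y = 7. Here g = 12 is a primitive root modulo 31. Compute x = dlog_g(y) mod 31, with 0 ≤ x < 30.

22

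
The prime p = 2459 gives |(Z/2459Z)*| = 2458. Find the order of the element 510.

1229

The order of 510 must divide p − 1 = 2458 = 2 · 1229.
Divisors: 1, 2, 1229, 2458.
Check each in increasing order: 510^1 ≡ 510;  510^2 ≡ 1905;  510^1229 ≡ 1.
Smallest exponent giving 1 is 1229.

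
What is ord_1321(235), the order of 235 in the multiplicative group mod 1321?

8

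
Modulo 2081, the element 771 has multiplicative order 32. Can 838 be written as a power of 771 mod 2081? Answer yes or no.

yes

838 ∈ ⟨771⟩ iff 838^32 ≡ 1 (mod 2081), since |⟨771⟩| = 32.
838^32 mod 2081 = 1.
Since 1 = 1, 838 lies in the subgroup.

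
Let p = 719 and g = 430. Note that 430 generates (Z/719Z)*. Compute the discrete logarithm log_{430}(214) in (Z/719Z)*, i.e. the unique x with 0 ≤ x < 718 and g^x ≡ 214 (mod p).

390

Baby-step giant-step with m = ceil(sqrt(718)) = 27.
Baby table (430^j mod 719 for j=0..26):
  0:1  1:430  2:117  3:699  4:28  5:536  6:400  7:159
  8:65  9:628  10:415  11:138  12:382  13:328  14:116  15:269
  16:630  17:556  18:372  19:342  20:384  21:469  22:350  23:229
  24:686  25:190  26:453
Giant step factor: 430^(-27) ≡ 524 (mod 719).
Scan 214·524^i mod 719 for i = 0, 1, …:
  i=0: 214   i=1: 691   i=2: 427   i=3: 139
  i=4: 217   i=5: 106   i=6: 181   i=7: 655
  i=8: 257   i=9: 215     …   i=13: 470
  i=14: 382
Match at i=14, j=12: x = 14·27 + 12 = 390.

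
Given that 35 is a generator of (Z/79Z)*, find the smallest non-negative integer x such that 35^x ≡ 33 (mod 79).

63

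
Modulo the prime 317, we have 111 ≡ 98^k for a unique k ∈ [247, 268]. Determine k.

251

Compute 98^247 mod 317 = 21, then multiply by 98 repeatedly:
  98^247=21  98^248=156  98^249=72  98^250=82  98^251=111
Found 111 at exponent 251.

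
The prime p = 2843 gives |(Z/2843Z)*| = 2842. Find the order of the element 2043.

1421

The order of 2043 must divide p − 1 = 2842 = 2 · 7^2 · 29.
Divisors: 1, 2, 7, 14, 29, 49, 58, 98, 203, 406, 1421, 2842.
Check each in increasing order: 2043^1 ≡ 2043;  2043^2 ≡ 325;  2043^7 ≡ 1513;  2043^14 ≡ 554;  2043^29 ≡ 52;  2043^49 ≡ 2121;  2043^58 ≡ 2704;  2043^98 ≡ 1015;  2043^203 ≡ 1658;  2043^406 ≡ 2626;  2043^1421 ≡ 1.
Smallest exponent giving 1 is 1421.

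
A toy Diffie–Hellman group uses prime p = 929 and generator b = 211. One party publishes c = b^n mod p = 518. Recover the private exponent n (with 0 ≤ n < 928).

231

Baby-step giant-step with m = ceil(sqrt(928)) = 31.
Baby table (211^j mod 929 for j=0..30):
  0:1  1:211  2:858  3:812  4:396  5:875  6:683  7:118
  8:744  9:912  10:129  11:278  12:131  13:700  14:918  15:466
  16:781  17:358  18:289  19:594  20:848  21:560  22:177  23:187
  24:439  25:658  26:417  27:661  28:121  29:448  30:699
Giant step factor: 211^(-31) ≡ 272 (mod 929).
Scan 518·272^i mod 929 for i = 0, 1, …:
  i=0: 518   i=1: 617   i=2: 604   i=3: 784
  i=4: 507   i=5: 412   i=6: 584   i=7: 918
Match at i=7, j=14: n = 7·31 + 14 = 231.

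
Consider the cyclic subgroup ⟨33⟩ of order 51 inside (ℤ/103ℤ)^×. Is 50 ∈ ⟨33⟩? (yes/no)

yes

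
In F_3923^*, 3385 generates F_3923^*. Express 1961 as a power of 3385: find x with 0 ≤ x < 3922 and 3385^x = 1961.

1114

Baby-step giant-step with m = ceil(sqrt(3922)) = 63.
Baby table (3385^j mod 3923 for j=0..62):
  0:1  1:3385  2:3065  3:2613  4:2563  5:2002  6:1749  7:558
  8:1867  9:3765  10:2621  11:2182  12:2984  13:3038  14:1447  15:2191
  16:2065  17:3162  18:1426  19:1720  20:468  21:3211  22:2525  23:2831
  24:2969  25:3262  26:2548  27:2226  28:2850  29:593  30:2652  31:1196
  32:3847  33:1658  34:2440  35:1485  36:1362  37:845  38:458  39:745
  40:3259  41:239  42:877  43:2857  44:750  45:569  46:3795  47:2173
  48:3903  49:2914  50:1468  51:2662  52:3662  53:3113  54:327  55:609
  56:1890  57:3160  58:2502  59:3436  60:3088  61:2008  62:2444
Giant step factor: 3385^(-63) ≡ 3476 (mod 3923).
Scan 1961·3476^i mod 3923 for i = 0, 1, …:
  i=0: 1961   i=1: 2185   i=2: 132   i=3: 3764
  i=4: 459   i=5: 2746   i=6: 437   i=7: 811
  i=8: 2322   i=9: 1661     …   i=16: 959
  i=17: 2857
Match at i=17, j=43: x = 17·63 + 43 = 1114.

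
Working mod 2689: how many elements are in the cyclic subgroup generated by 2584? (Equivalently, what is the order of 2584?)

The order of 2584 must divide p − 1 = 2688 = 2^7 · 3 · 7.
Divisors: 1, 2, 3, 4, 6, 7, 8, 12, 14, 16, 21, 24, 28, 32, 42, 48, 56, 64, 84, 96, 112, 128, 168, 192, 224, 336, 384, 448, 672, 896, 1344, 2688.
Check each in increasing order: 2584^1 ≡ 2584;  2584^2 ≡ 269;  2584^3 ≡ 1334;  2584^4 ≡ 2447;  2584^6 ≡ 2127;  2584^7 ≡ 2541;  2584^8 ≡ 2095;  2584^12 ≡ 1231;  2584^14 ≡ 392;  2584^16 ≡ 577;  2584^21 ≡ 1142;  2584^24 ≡ 1454;  2584^28 ≡ 391;  2584^32 ≡ 2182;  2584^42 ≡ 2688;  2584^48 ≡ 562;  2584^56 ≡ 2297;  2584^64 ≡ 1594;  2584^84 ≡ 1.
Smallest exponent giving 1 is 84.

84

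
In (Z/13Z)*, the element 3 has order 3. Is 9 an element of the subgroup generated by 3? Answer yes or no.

9 ∈ ⟨3⟩ iff 9^3 ≡ 1 (mod 13), since |⟨3⟩| = 3.
9^3 mod 13 = 1.
Since 1 = 1, 9 lies in the subgroup.

yes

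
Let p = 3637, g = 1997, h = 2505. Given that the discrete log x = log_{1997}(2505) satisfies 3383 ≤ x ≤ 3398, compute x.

3393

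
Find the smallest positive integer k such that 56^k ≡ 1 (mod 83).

82

The order of 56 must divide p − 1 = 82 = 2 · 41.
Divisors: 1, 2, 41, 82.
Check each in increasing order: 56^1 ≡ 56;  56^2 ≡ 65;  56^41 ≡ 82;  56^82 ≡ 1.
Smallest exponent giving 1 is 82.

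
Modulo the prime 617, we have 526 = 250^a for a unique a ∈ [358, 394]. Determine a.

Compute 250^358 mod 617 = 502, then multiply by 250 repeatedly:
  250^358=502  250^359=249  250^360=550  250^361=526
Found 526 at exponent 361.

361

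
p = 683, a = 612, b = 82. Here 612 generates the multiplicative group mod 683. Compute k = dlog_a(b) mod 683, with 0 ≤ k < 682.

538

Baby-step giant-step with m = ceil(sqrt(682)) = 27.
Baby table (612^j mod 683 for j=0..26):
  0:1  1:612  2:260  3:664  4:666  5:524  6:361  7:323
  8:289  9:654  10:10  11:656  12:551  13:493  14:513  15:459
  16:195  17:498  18:158  19:393  20:100  21:413  22:46  23:149
  24:349  25:492  26:584
Giant step factor: 612^(-27) ≡ 405 (mod 683).
Scan 82·405^i mod 683 for i = 0, 1, …:
  i=0: 82   i=1: 426   i=2: 414   i=3: 335
  i=4: 441   i=5: 342   i=6: 544   i=7: 394
  i=8: 431   i=9: 390     …   i=18: 239
  i=19: 492
Match at i=19, j=25: k = 19·27 + 25 = 538.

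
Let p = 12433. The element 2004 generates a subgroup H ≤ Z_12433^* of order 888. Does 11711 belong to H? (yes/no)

11711 ∈ ⟨2004⟩ iff 11711^888 ≡ 1 (mod 12433), since |⟨2004⟩| = 888.
11711^888 mod 12433 = 1.
Since 1 = 1, 11711 lies in the subgroup.

yes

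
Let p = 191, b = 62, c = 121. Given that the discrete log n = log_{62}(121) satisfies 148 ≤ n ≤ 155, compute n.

Compute 62^148 mod 191 = 13, then multiply by 62 repeatedly:
  62^148=13  62^149=42  62^150=121
Found 121 at exponent 150.

150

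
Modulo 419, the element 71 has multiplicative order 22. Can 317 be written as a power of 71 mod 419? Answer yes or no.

yes

317 ∈ ⟨71⟩ iff 317^22 ≡ 1 (mod 419), since |⟨71⟩| = 22.
317^22 mod 419 = 1.
Since 1 = 1, 317 lies in the subgroup.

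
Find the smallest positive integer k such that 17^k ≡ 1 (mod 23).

The order of 17 must divide p − 1 = 22 = 2 · 11.
Divisors: 1, 2, 11, 22.
Check each in increasing order: 17^1 ≡ 17;  17^2 ≡ 13;  17^11 ≡ 22;  17^22 ≡ 1.
Smallest exponent giving 1 is 22.

22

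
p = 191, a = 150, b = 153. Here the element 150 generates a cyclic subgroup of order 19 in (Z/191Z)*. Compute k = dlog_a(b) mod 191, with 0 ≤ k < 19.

2

Successive powers of 150 modulo 191:
  150^0=1  150^1=150  150^2=153
So 150^2 ≡ 153 (mod 191), giving k = 2.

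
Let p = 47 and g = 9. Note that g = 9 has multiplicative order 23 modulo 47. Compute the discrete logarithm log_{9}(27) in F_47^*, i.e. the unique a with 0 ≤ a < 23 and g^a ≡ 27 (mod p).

13

Successive powers of 9 modulo 47:
  9^0=1  9^1=9  9^2=34  9^3=24  9^4=28  9^5=17
  9^6=12  9^7=14  9^8=32  9^9=6  9^10=7  9^11=16
  9^12=3  9^13=27
So 9^13 ≡ 27 (mod 47), giving a = 13.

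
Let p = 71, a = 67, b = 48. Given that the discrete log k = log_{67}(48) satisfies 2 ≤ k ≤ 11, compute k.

Compute 67^2 mod 71 = 16, then multiply by 67 repeatedly:
  67^2=16  67^3=7  67^4=43  67^5=41  67^6=49
  67^7=17  67^8=3  67^9=59  67^10=48
Found 48 at exponent 10.

10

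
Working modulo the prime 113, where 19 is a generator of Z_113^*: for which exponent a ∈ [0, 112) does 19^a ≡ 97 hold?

104

Baby-step giant-step with m = ceil(sqrt(112)) = 11.
Baby table (19^j mod 113 for j=0..10):
  0:1  1:19  2:22  3:79  4:32  5:43  6:26  7:42
  8:7  9:20  10:41
Giant step factor: 19^(-11) ≡ 47 (mod 113).
Scan 97·47^i mod 113 for i = 0, 1, …:
  i=0: 97   i=1: 39   i=2: 25   i=3: 45
  i=4: 81   i=5: 78   i=6: 50   i=7: 90
  i=8: 49   i=9: 43
Match at i=9, j=5: a = 9·11 + 5 = 104.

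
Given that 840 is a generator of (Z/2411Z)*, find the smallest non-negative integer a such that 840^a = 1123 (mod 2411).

Baby-step giant-step with m = ceil(sqrt(2410)) = 50.
Baby table (840^j mod 2411 for j=0..49):
  0:1  1:840  2:1588  3:637  4:2249  5:1347  6:721  7:479
  8:2134  9:1187  10:1337  11:1965  12:1476  13:586  14:396  15:2333
  16:1988  17:1508  18:945  19:581  20:1018  21:1626  22:1214  23:2318
  24:1443  25:1798  26:1034  27:600  28:101  29:455  30:1262  31:1651
  32:515  33:1031  34:491  35:159  36:955  37:1748  38:21  39:763
  40:2005  41:1322  42:1420  43:1766  44:675  45:415  46:1416  47:817
  48:1556  49:278
Giant step factor: 840^(-50) ≡ 1473 (mod 2411).
Scan 1123·1473^i mod 2411 for i = 0, 1, …:
  i=0: 1123   i=1: 233   i=2: 847   i=3: 1144
  i=4: 2234   i=5: 2078   i=6: 1335   i=7: 1490
  i=8: 760   i=9: 776     …   i=31: 1333
  i=32: 955
Match at i=32, j=36: a = 32·50 + 36 = 1636.

1636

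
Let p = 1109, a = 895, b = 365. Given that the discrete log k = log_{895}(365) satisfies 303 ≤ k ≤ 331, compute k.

331

Compute 895^303 mod 1109 = 975, then multiply by 895 repeatedly:
  895^303=975  895^304=951  895^305=542  895^306=457  895^307=903
  895^308=833  895^309=287  895^310=686  895^311=693  895^312=304
  895^313=375  895^314=707  895^315=635  895^316=517  895^317=262
  895^318=491  895^319=281  895^320=861  895^321=949  895^322=970
  895^323=912  895^324=16  895^325=1012  895^326=796  895^327=442
  895^328=786  895^329=364  895^330=843  895^331=365
Found 365 at exponent 331.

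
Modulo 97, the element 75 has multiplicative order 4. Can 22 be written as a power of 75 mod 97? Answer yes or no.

yes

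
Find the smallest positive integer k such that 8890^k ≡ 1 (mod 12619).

12618

The order of 8890 must divide p − 1 = 12618 = 2 · 3^2 · 701.
Divisors: 1, 2, 3, 6, 9, 18, 701, 1402, 2103, 4206, 6309, 12618.
Check each in increasing order: 8890^1 ≡ 8890;  8890^2 ≡ 11922;  8890^3 ≡ 12218;  8890^6 ≡ 9373;  8890^9 ≡ 1889;  8890^18 ≡ 9763;  8890^701 ≡ 11563;  8890^1402 ≡ 4664;  8890^2103 ≡ 8845;  8890^4206 ≡ 8844;  8890^6309 ≡ 12618;  8890^12618 ≡ 1.
Smallest exponent giving 1 is 12618.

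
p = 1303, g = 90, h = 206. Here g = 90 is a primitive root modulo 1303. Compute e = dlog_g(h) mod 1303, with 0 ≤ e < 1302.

518

Baby-step giant-step with m = ceil(sqrt(1302)) = 37.
Baby table (90^j mod 1303 for j=0..36):
  0:1  1:90  2:282  3:623  4:41  5:1084  6:1138  7:786
  8:378  9:142  10:1053  11:954  12:1165  13:610  14:174  15:24
  16:857  17:253  18:619  19:984  20:1259  21:1252  22:622  23:1254
  24:802  25:515  26:745  27:597  28:307  29:267  30:576  31:1023
  32:860  33:523  34:162  35:247  36:79
Giant step factor: 90^(-37) ≡ 565 (mod 1303).
Scan 206·565^i mod 1303 for i = 0, 1, …:
  i=0: 206   i=1: 423   i=2: 546   i=3: 982
  i=4: 1055   i=5: 604   i=6: 1177   i=7: 475
  i=8: 1260   i=9: 462     …   i=13: 595
  i=14: 1
Match at i=14, j=0: e = 14·37 + 0 = 518.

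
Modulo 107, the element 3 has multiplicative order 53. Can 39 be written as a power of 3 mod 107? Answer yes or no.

yes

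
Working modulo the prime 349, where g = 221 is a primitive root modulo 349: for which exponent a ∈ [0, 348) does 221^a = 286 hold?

17

Successive powers of 221 modulo 349:
  221^0=1  221^1=221  221^2=330  221^3=338  221^4=12  221^5=209
  221^6=121  221^7=217  221^8=144  221^9=65  221^10=56  221^11=161
  221^12=332  221^13=82  221^14=323  221^15=187  221^16=145  221^17=286
So 221^17 ≡ 286 (mod 349), giving a = 17.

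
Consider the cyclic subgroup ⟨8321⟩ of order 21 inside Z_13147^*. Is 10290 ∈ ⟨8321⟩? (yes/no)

no

⟨8321⟩ has order 21; its elements mod 13147 are {1, 1894, 2613, 3817, 4476, 4784, 5407, 5750, 6939, 8105, 8321, 8395, 8613, 9868, 10742, 10782, 10876, 10942, 11252, 11695, 12492}.
10290 is not in this set.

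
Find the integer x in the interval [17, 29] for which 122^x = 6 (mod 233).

Compute 122^17 mod 233 = 22, then multiply by 122 repeatedly:
  122^17=22  122^18=121  122^19=83  122^20=107  122^21=6
Found 6 at exponent 21.

21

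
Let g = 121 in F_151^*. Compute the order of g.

75

The order of 121 must divide p − 1 = 150 = 2 · 3 · 5^2.
Divisors: 1, 2, 3, 5, 6, 10, 15, 25, 30, 50, 75, 150.
Check each in increasing order: 121^1 ≡ 121;  121^2 ≡ 145;  121^3 ≡ 29;  121^5 ≡ 128;  121^6 ≡ 86;  121^10 ≡ 76;  121^15 ≡ 64;  121^25 ≡ 32;  121^30 ≡ 19;  121^50 ≡ 118;  121^75 ≡ 1.
Smallest exponent giving 1 is 75.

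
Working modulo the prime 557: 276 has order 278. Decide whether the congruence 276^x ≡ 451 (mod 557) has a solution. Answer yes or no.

yes

451 ∈ ⟨276⟩ iff 451^278 ≡ 1 (mod 557), since |⟨276⟩| = 278.
451^278 mod 557 = 1.
Since 1 = 1, 451 lies in the subgroup.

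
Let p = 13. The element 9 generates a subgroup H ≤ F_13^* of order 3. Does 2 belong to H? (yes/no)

⟨9⟩ has order 3; its elements mod 13 are {1, 3, 9}.
2 is not in this set.

no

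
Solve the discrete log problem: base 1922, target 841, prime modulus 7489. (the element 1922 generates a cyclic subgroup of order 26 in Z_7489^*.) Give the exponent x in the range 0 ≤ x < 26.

18

Successive powers of 1922 modulo 7489:
  1922^0=1  1922^1=1922  1922^2=2007  1922^3=619  1922^4=6456  1922^5=6648
  1922^6=1222  1922^7=4627  1922^8=3651  1922^9=29  1922^10=3315  1922^11=5780
  1922^12=2973  1922^13=7488  1922^14=5567  1922^15=5482  1922^16=6870  1922^17=1033
  1922^18=841
So 1922^18 ≡ 841 (mod 7489), giving x = 18.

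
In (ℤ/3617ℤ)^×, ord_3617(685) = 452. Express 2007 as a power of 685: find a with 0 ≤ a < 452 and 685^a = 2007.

245

Baby-step giant-step with m = ceil(sqrt(452)) = 22.
Baby table (685^j mod 3617 for j=0..21):
  0:1  1:685  2:2632  3:1654  4:869  5:2077  6:1264  7:1377
  8:2825  9:30  10:2465  11:3003  12:2599  13:751  14:821  15:1750
  16:1523  17:1559  18:900  19:1610  20:3282  21:2013
Giant step factor: 685^(-22) ≡ 83 (mod 3617).
Scan 2007·83^i mod 3617 for i = 0, 1, …:
  i=0: 2007   i=1: 199   i=2: 2049   i=3: 68
  i=4: 2027   i=5: 1859   i=6: 2383   i=7: 2471
  i=8: 2541   i=9: 1117   i=10: 2286   i=11: 1654
Match at i=11, j=3: a = 11·22 + 3 = 245.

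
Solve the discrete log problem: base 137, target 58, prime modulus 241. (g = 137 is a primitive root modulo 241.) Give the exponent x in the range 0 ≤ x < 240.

232

Baby-step giant-step with m = ceil(sqrt(240)) = 16.
Baby table (137^j mod 241 for j=0..15):
  0:1  1:137  2:212  3:124  4:118  5:19  6:193  7:172
  8:187  9:73  10:120  11:52  12:135  13:179  14:182  15:111
Giant step factor: 137^(-16) ≡ 231 (mod 241).
Scan 58·231^i mod 241 for i = 0, 1, …:
  i=0: 58   i=1: 143   i=2: 16   i=3: 81
  i=4: 154   i=5: 147   i=6: 217   i=7: 240
  i=8: 10   i=9: 141     …   i=13: 150
  i=14: 187
Match at i=14, j=8: x = 14·16 + 8 = 232.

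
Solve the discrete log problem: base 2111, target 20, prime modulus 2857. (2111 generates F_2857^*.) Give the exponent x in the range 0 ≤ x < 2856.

2583

Baby-step giant-step with m = ceil(sqrt(2856)) = 54.
Baby table (2111^j mod 2857 for j=0..53):
  0:1  1:2111  2:2258  3:1162  4:1676  5:1070  6:1740  7:1895
  8:545  9:1981  10:2100  11:1893  12:2037  13:322  14:2633  15:1398
  16:2754  17:2556  18:1700  19:308  20:1649  21:1213  22:771  23:1948
  24:1005  25:1661  26:832  27:2154  28:1607  29:1118  30:216  31:1713
  32:2038  33:2433  34:2034  35:2560  36:1573  37:769  38:583  39:2203
  40:2194  41:337  42:14  43:984  44:185  45:1983  46:608  47:695
  48:1504  49:817  50:1916  51:2021  52:830  53:789
Giant step factor: 2111^(-54) ≡ 934 (mod 2857).
Scan 20·934^i mod 2857 for i = 0, 1, …:
  i=0: 20   i=1: 1538   i=2: 2278   i=3: 2044
  i=4: 620   i=5: 1966   i=6: 2050   i=7: 510
  i=8: 2078   i=9: 949     …   i=46: 2593
  i=47: 1983
Match at i=47, j=45: x = 47·54 + 45 = 2583.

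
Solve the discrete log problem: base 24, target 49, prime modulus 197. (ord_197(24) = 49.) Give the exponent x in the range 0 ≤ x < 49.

41

Baby-step giant-step with m = ceil(sqrt(49)) = 7.
Baby table (24^j mod 197 for j=0..6):
  0:1  1:24  2:182  3:34  4:28  5:81  6:171
Giant step factor: 24^(-7) ≡ 191 (mod 197).
Scan 49·191^i mod 197 for i = 0, 1, …:
  i=0: 49   i=1: 100   i=2: 188   i=3: 54
  i=4: 70   i=5: 171
Match at i=5, j=6: x = 5·7 + 6 = 41.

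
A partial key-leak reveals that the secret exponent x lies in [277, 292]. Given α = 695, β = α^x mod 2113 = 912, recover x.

278

Compute 695^277 mod 2113 = 506, then multiply by 695 repeatedly:
  695^277=506  695^278=912
Found 912 at exponent 278.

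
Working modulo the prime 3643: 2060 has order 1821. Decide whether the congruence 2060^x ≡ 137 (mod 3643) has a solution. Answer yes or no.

137 ∈ ⟨2060⟩ iff 137^1821 ≡ 1 (mod 3643), since |⟨2060⟩| = 1821.
137^1821 mod 3643 = 1.
Since 1 = 1, 137 lies in the subgroup.

yes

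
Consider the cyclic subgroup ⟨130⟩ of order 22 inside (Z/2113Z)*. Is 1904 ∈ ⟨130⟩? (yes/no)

1904 ∈ ⟨130⟩ iff 1904^22 ≡ 1 (mod 2113), since |⟨130⟩| = 22.
1904^22 mod 2113 = 348.
Since 348 ≠ 1, 1904 does not lie in the subgroup.

no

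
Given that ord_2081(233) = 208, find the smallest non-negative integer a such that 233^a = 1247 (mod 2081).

9

Successive powers of 233 modulo 2081:
  233^0=1  233^1=233  233^2=183  233^3=1019  233^4=193  233^5=1268
  233^6=2023  233^7=1053  233^8=1872  233^9=1247
So 233^9 ≡ 1247 (mod 2081), giving a = 9.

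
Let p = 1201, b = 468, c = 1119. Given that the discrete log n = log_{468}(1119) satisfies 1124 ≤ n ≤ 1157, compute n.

Compute 468^1124 mod 1201 = 534, then multiply by 468 repeatedly:
  468^1124=534  468^1125=104  468^1126=632  468^1127=330  468^1128=712
  468^1129=539  468^1130=42  468^1131=440  468^1132=549  468^1133=1119
Found 1119 at exponent 1133.

1133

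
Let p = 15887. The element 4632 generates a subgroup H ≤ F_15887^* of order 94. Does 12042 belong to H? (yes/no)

no

12042 ∈ ⟨4632⟩ iff 12042^94 ≡ 1 (mod 15887), since |⟨4632⟩| = 94.
12042^94 mod 15887 = 1580.
Since 1580 ≠ 1, 12042 does not lie in the subgroup.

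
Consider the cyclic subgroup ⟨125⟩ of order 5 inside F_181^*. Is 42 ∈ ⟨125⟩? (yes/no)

⟨125⟩ has order 5; its elements mod 181 are {1, 42, 59, 125, 135}.
42 is in this set.

yes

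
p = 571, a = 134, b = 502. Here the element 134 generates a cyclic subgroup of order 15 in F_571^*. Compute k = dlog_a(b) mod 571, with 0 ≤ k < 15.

4

Successive powers of 134 modulo 571:
  134^0=1  134^1=134  134^2=255  134^3=481  134^4=502
So 134^4 ≡ 502 (mod 571), giving k = 4.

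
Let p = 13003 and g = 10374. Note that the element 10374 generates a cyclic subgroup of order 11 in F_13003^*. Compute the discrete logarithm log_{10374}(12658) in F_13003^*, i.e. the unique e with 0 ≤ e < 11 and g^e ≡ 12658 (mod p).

Successive powers of 10374 modulo 13003:
  10374^0=1  10374^1=10374  10374^2=7048  10374^3=83  10374^4=2844  10374^5=12852
  10374^6=6889  10374^7=1998  10374^8=470  10374^9=12658
So 10374^9 ≡ 12658 (mod 13003), giving e = 9.

9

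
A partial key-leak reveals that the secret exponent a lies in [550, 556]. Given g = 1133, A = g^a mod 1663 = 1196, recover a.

550

Compute 1133^550 mod 1663 = 1196, then multiply by 1133 repeatedly:
  1133^550=1196
Found 1196 at exponent 550.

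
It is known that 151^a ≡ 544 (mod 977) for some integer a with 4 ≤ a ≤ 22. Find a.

Compute 151^4 mod 977 = 453, then multiply by 151 repeatedly:
  151^4=453  151^5=13  151^6=9  151^7=382  151^8=39
  151^9=27  151^10=169  151^11=117  151^12=81  151^13=507
  151^14=351  151^15=243  151^16=544
Found 544 at exponent 16.

16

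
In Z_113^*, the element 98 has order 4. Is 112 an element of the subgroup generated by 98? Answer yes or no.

yes

112 ∈ ⟨98⟩ iff 112^4 ≡ 1 (mod 113), since |⟨98⟩| = 4.
112^4 mod 113 = 1.
Since 1 = 1, 112 lies in the subgroup.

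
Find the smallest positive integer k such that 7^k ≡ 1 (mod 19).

3

The order of 7 must divide p − 1 = 18 = 2 · 3^2.
Divisors: 1, 2, 3, 6, 9, 18.
Check each in increasing order: 7^1 ≡ 7;  7^2 ≡ 11;  7^3 ≡ 1.
Smallest exponent giving 1 is 3.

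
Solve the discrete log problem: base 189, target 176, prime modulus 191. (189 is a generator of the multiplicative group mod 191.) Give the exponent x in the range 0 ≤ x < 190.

Baby-step giant-step with m = ceil(sqrt(190)) = 14.
Baby table (189^j mod 191 for j=0..13):
  0:1  1:189  2:4  3:183  4:16  5:159  6:64  7:63
  8:65  9:61  10:69  11:53  12:85  13:21
Giant step factor: 189^(-14) ≡ 50 (mod 191).
Scan 176·50^i mod 191 for i = 0, 1, …:
  i=0: 176   i=1: 14   i=2: 127   i=3: 47
  i=4: 58   i=5: 35   i=6: 31   i=7: 22
  i=8: 145   i=9: 183
Match at i=9, j=3: x = 9·14 + 3 = 129.

129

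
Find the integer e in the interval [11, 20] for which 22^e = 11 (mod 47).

15

Compute 22^11 mod 47 = 19, then multiply by 22 repeatedly:
  22^11=19  22^12=42  22^13=31  22^14=24  22^15=11
Found 11 at exponent 15.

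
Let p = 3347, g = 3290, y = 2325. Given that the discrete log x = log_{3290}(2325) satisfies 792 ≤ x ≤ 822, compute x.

804

Compute 3290^792 mod 3347 = 1249, then multiply by 3290 repeatedly:
  3290^792=1249  3290^793=2441  3290^794=1437  3290^795=1766  3290^796=3095
  3290^797=976  3290^798=1267  3290^799=1415  3290^800=3020  3290^801=1904
  3290^802=1923  3290^803=840  3290^804=2325
Found 2325 at exponent 804.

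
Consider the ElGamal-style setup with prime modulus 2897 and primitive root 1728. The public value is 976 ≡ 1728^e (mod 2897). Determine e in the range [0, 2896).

165

Baby-step giant-step with m = ceil(sqrt(2896)) = 54.
Baby table (1728^j mod 2897 for j=0..53):
  0:1  1:1728  2:2074  3:283  4:2328  5:1748  6:1870  7:1205
  8:2194  9:1956  10:2066  11:944  12:221  13:2381  14:628  15:1706
  16:1719  17:1007  18:1896  19:2678  20:1075  21:623  22:1757  23:40
  24:2489  25:1844  26:2629  27:416  28:392  29:2375  30:1848  31:850
  32:21  33:1524  34:99  35:149  36:2536  37:1944  38:1609  39:2129
  40:2619  41:518  42:2828  43:2442  44:1744  45:752  46:1600  47:1062
  48:1335  49:868  50:2155  51:1195  52:2296  53:1495
Giant step factor: 1728^(-54) ≡ 747 (mod 2897).
Scan 976·747^i mod 2897 for i = 0, 1, …:
  i=0: 976   i=1: 1925   i=2: 1063   i=3: 283
Match at i=3, j=3: e = 3·54 + 3 = 165.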